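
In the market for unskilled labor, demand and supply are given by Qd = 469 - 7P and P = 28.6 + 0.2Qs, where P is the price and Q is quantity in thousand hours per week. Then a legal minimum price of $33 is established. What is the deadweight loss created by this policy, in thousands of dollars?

0

Rearranging supply gives Qs = 5P - 143. In a free market, 469 - 7P = 5P - 143 gives the equilibrium P* = 51, Q* = 112.
The floor of 33 is below the equilibrium price 51, so it is not binding; the market clears at P* = 51, Q* = 112.
Since the control does not bind, no trades are prevented and deadweight loss is zero.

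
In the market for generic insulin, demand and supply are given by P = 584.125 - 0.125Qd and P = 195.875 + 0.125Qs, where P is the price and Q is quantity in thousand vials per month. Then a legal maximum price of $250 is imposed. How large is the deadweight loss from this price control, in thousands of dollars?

Rearranging demand gives Qd = 4673 - 8P; rearranging supply gives Qs = 8P - 1567. Equilibrium: 4673 - 8P = 8P - 1567, so 6240 = 16P and P* = 390, Q* = 1553.
The ceiling of 250 is below the equilibrium price 390, so it binds.
At P = 250: Qd = 4673 - 8·250 = 2673 and Qs = 8·250 - 1567 = 433.
Quantity traded falls to 433. At Q = 433 the demand price is (4673 - 433)/8 = 530 and the supply price is (1567 + 433)/8 = 250.
Deadweight loss = ½ · (530 - 250) · (1553 - 433) = ½ · 280 · 1120 = 156800.

156800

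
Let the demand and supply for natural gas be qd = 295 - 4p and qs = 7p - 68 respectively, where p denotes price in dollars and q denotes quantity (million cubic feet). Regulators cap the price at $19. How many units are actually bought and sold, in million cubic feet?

65

Setting quantity demanded equal to quantity supplied, 295 - 4p = 7p - 68, gives p* = 33 and q* = 163.
The ceiling of 19 is below the equilibrium price 33, so it binds.
At p = 19: qd = 295 - 4·19 = 219 and qs = 7·19 - 68 = 65.
The quantity actually transacted is the short side, supply: 65.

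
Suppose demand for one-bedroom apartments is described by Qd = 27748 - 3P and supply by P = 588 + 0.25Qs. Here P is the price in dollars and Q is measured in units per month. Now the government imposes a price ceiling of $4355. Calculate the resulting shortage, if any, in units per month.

0

Rearranging supply gives Qs = 4P - 2352. Equilibrium: 27748 - 3P = 4P - 2352, so 30100 = 7P and P* = 4300, Q* = 14848.
The ceiling of 4355 is above the equilibrium price 4300, so it is not binding; the market clears at P* = 4300, Q* = 14848.
Since the control does not bind, there is no shortage.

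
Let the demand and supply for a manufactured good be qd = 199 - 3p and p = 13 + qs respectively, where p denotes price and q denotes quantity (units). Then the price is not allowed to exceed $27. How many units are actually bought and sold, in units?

Rearranging supply gives qs = p - 13. Setting quantity demanded equal to quantity supplied, 199 - 3p = p - 13, gives p* = 53 and q* = 40.
The ceiling of 27 is below the equilibrium price 53, so it binds.
At p = 27: qd = 199 - 3·27 = 118 and qs = 27 - 13 = 14.
The quantity actually transacted is the short side, supply: 14.

14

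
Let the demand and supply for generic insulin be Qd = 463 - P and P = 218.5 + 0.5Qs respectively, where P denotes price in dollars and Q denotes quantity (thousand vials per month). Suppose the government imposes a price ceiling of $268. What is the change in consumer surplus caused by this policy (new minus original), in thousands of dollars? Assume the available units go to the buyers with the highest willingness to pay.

1120

Rearranging supply gives Qs = 2P - 437. Setting quantity demanded equal to quantity supplied, 463 - P = 2P - 437, gives P* = 300 and Q* = 163.
Since 268 < 300, the ceiling is binding.
At P = 268: Qd = 463 - 268 = 195 and Qs = 2·268 - 437 = 99.
Consumer surplus without the control is ½ · (463 - 300) · 163 = 13284.5.
With the ceiling, 99 units are sold at 268 (assume they go to the highest-value buyers). The demand price at Q = 99 is 364, so CS = ½ · [(463 - 268) + (364 - 268)] · 99 = 14404.5.
Change in consumer surplus = 14404.5 - 13284.5 = 1120.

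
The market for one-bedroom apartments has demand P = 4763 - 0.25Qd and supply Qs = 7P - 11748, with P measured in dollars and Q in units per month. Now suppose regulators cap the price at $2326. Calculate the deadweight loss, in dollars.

Rearranging demand gives Qd = 19052 - 4P. In a free market, 19052 - 4P = 7P - 11748 gives the equilibrium P* = 2800, Q* = 7852.
Since 2326 < 2800, the ceiling is binding.
At P = 2326: Qd = 19052 - 4·2326 = 9748 and Qs = 7·2326 - 11748 = 4534.
Quantity traded falls to 4534. At Q = 4534 the demand price is (19052 - 4534)/4 = 3629.5 and the supply price is (11748 + 4534)/7 = 2326.
Deadweight loss = ½ · (3629.5 - 2326) · (7852 - 4534) = ½ · 1303.5 · 3318 = 2162506.5.

2162506.5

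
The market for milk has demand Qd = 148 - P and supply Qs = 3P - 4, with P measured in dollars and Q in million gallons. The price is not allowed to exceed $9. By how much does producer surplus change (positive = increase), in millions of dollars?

In a free market, 148 - P = 3P - 4 gives the equilibrium P* = 38, Q* = 110.
Since 9 < 38, the ceiling is binding.
At P = 9: Qd = 148 - 9 = 139 and Qs = 3·9 - 4 = 23.
Producer surplus without the control is ½ · (38 - 4/3) · 110 = 6050/3.
With the ceiling, producers sell 23 units at 9, so PS = ½ · (9 - 4/3) · 23 = 529/6.
Change in producer surplus = 529/6 - 6050/3 = -1928.5.

-1928.5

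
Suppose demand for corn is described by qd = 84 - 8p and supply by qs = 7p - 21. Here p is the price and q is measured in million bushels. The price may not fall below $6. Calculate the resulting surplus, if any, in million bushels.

In a free market, 84 - 8p = 7p - 21 gives the equilibrium p* = 7, q* = 28.
Since 6 is below p* = 7, the floor does not bind and the free-market outcome prevails.
Since the control does not bind, there is no surplus.

0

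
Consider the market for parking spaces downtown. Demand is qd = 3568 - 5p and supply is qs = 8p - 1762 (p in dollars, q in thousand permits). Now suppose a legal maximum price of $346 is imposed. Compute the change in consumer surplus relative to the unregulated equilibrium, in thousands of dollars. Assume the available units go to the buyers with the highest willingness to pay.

38169.6

In a free market, 3568 - 5p = 8p - 1762 gives the equilibrium p* = 410, q* = 1518.
The ceiling of 346 is below the equilibrium price 410, so it binds.
At p = 346: qd = 3568 - 5·346 = 1838 and qs = 8·346 - 1762 = 1006.
Consumer surplus without the control is ½ · (713.6 - 410) · 1518 = 230432.4.
With the ceiling, 1006 units are sold at 346 (assume they go to the highest-value buyers). The demand price at q = 1006 is 512.4, so CS = ½ · [(713.6 - 346) + (512.4 - 346)] · 1006 = 268602.
Change in consumer surplus = 268602 - 230432.4 = 38169.6.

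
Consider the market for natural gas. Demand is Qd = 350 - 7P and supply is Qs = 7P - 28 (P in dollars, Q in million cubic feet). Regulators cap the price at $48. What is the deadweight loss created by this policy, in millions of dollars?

0

In a free market, 350 - 7P = 7P - 28 gives the equilibrium P* = 27, Q* = 161.
The ceiling of 48 is above the equilibrium price 27, so it is not binding; the market clears at P* = 27, Q* = 161.
Since the control does not bind, no trades are prevented and deadweight loss is zero.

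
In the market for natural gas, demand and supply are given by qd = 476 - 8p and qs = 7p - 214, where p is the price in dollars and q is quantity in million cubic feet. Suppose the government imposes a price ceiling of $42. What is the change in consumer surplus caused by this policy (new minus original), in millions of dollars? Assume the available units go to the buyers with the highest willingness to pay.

271

Without the control the market clears where 476 - 8p = 7p - 214, i.e. p* = 46 and q* = 108.
Because the ceiling (42) lies below the market-clearing price, it is binding.
At p = 42: qd = 476 - 8·42 = 140 and qs = 7·42 - 214 = 80.
Consumer surplus without the control is ½ · (59.5 - 46) · 108 = 729.
With the ceiling, 80 units are sold at 42 (assume they go to the highest-value buyers). The demand price at q = 80 is 49.5, so CS = ½ · [(59.5 - 42) + (49.5 - 42)] · 80 = 1000.
Change in consumer surplus = 1000 - 729 = 271.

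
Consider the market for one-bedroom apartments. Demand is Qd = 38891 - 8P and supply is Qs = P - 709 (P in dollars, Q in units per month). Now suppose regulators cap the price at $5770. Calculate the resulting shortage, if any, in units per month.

0

Without the control the market clears where 38891 - 8P = P - 709, i.e. P* = 4400 and Q* = 3691.
The ceiling of 5770 is above the equilibrium price 4400, so it is not binding; the market clears at P* = 4400, Q* = 3691.
Since the control does not bind, there is no shortage.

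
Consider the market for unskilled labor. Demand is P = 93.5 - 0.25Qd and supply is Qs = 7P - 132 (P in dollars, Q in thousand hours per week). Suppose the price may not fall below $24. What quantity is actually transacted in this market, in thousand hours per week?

Rearranging demand gives Qd = 374 - 4P. Equilibrium: 374 - 4P = 7P - 132, so 506 = 11P and P* = 46, Q* = 190.
The floor of 24 is below the equilibrium price 46, so it is not binding; the market clears at P* = 46, Q* = 190.

190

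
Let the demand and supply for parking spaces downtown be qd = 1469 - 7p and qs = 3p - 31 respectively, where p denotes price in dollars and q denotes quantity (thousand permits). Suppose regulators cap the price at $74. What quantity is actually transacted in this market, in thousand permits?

Setting quantity demanded equal to quantity supplied, 1469 - 7p = 3p - 31, gives p* = 150 and q* = 419.
Since 74 < 150, the ceiling is binding.
At p = 74: qd = 1469 - 7·74 = 951 and qs = 3·74 - 31 = 191.
The quantity actually transacted is the short side, supply: 191.

191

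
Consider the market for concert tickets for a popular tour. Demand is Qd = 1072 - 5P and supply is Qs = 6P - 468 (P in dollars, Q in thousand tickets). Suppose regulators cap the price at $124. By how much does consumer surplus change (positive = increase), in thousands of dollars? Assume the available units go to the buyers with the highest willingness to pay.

3494.4

In a free market, 1072 - 5P = 6P - 468 gives the equilibrium P* = 140, Q* = 372.
The ceiling of 124 is below the equilibrium price 140, so it binds.
At P = 124: Qd = 1072 - 5·124 = 452 and Qs = 6·124 - 468 = 276.
Consumer surplus without the control is ½ · (214.4 - 140) · 372 = 13838.4.
With the ceiling, 276 units are sold at 124 (assume they go to the highest-value buyers). The demand price at Q = 276 is 159.2, so CS = ½ · [(214.4 - 124) + (159.2 - 124)] · 276 = 17332.8.
Change in consumer surplus = 17332.8 - 13838.4 = 3494.4.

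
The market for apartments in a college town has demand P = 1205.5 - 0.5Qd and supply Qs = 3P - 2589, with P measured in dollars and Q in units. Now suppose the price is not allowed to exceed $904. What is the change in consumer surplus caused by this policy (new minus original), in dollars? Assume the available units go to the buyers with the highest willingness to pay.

Rearranging demand gives Qd = 2411 - 2P. Setting quantity demanded equal to quantity supplied, 2411 - 2P = 3P - 2589, gives P* = 1000 and Q* = 411.
Because the ceiling (904) lies below the market-clearing price, it is binding.
At P = 904: Qd = 2411 - 2·904 = 603 and Qs = 3·904 - 2589 = 123.
Consumer surplus without the control is ½ · (1205.5 - 1000) · 411 = 42230.25.
With the ceiling, 123 units are sold at 904 (assume they go to the highest-value buyers). The demand price at Q = 123 is 1144, so CS = ½ · [(1205.5 - 904) + (1144 - 904)] · 123 = 33302.25.
Change in consumer surplus = 33302.25 - 42230.25 = -8928.

-8928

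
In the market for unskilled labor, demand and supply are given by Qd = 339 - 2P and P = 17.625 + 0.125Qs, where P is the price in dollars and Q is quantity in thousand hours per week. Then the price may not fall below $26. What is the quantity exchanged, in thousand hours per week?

243

Rearranging supply gives Qs = 8P - 141. Setting quantity demanded equal to quantity supplied, 339 - 2P = 8P - 141, gives P* = 48 and Q* = 243.
Since 26 is below P* = 48, the floor does not bind and the free-market outcome prevails.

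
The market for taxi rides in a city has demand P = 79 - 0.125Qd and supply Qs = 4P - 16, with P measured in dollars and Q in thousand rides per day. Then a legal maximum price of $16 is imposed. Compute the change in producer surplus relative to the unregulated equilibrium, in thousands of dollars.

Rearranging demand gives Qd = 632 - 8P. Equilibrium: 632 - 8P = 4P - 16, so 648 = 12P and P* = 54, Q* = 200.
Because the ceiling (16) lies below the market-clearing price, it is binding.
At P = 16: Qd = 632 - 8·16 = 504 and Qs = 4·16 - 16 = 48.
Producer surplus without the control is ½ · (54 - 4) · 200 = 5000.
With the ceiling, producers sell 48 units at 16, so PS = ½ · (16 - 4) · 48 = 288.
Change in producer surplus = 288 - 5000 = -4712.

-4712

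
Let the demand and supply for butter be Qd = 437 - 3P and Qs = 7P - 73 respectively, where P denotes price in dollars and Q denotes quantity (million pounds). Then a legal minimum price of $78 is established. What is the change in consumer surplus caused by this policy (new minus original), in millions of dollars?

-6574.5

In a free market, 437 - 3P = 7P - 73 gives the equilibrium P* = 51, Q* = 284.
The floor of 78 is above the equilibrium price 51, so it binds.
At P = 78: Qd = 437 - 3·78 = 203 and Qs = 7·78 - 73 = 473.
Consumer surplus without the control is ½ · (437/3 - 51) · 284 = 40328/3.
With the floor, consumers buy 203 units at 78, so CS = ½ · (437/3 - 78) · 203 = 41209/6.
Change in consumer surplus = 41209/6 - 40328/3 = -6574.5.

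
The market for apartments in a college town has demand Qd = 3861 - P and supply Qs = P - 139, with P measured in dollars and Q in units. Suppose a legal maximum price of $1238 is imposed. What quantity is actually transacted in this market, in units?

Equilibrium: 3861 - P = P - 139, so 4000 = 2P and P* = 2000, Q* = 1861.
Because the ceiling (1238) lies below the market-clearing price, it is binding.
At P = 1238: Qd = 3861 - 1238 = 2623 and Qs = 1238 - 139 = 1099.
The quantity actually transacted is the short side, supply: 1099.

1099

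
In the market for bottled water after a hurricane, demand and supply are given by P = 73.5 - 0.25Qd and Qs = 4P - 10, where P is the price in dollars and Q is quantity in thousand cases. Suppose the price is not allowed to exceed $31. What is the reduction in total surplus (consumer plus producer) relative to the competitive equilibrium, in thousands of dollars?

Rearranging demand gives Qd = 294 - 4P. Setting quantity demanded equal to quantity supplied, 294 - 4P = 4P - 10, gives P* = 38 and Q* = 142.
Because the ceiling (31) lies below the market-clearing price, it is binding.
At P = 31: Qd = 294 - 4·31 = 170 and Qs = 4·31 - 10 = 114.
Quantity traded falls to 114. At Q = 114 the demand price is (294 - 114)/4 = 45 and the supply price is (10 + 114)/4 = 31.
Deadweight loss = ½ · (45 - 31) · (142 - 114) = ½ · 14 · 28 = 196.

196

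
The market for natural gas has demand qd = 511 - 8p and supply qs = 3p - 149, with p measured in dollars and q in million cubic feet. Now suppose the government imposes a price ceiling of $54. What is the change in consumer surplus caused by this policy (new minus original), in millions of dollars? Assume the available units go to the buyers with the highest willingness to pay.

57.75

Without the control the market clears where 511 - 8p = 3p - 149, i.e. p* = 60 and q* = 31.
The ceiling of 54 is below the equilibrium price 60, so it binds.
At p = 54: qd = 511 - 8·54 = 79 and qs = 3·54 - 149 = 13.
Consumer surplus without the control is ½ · (63.875 - 60) · 31 = 60.0625.
With the ceiling, 13 units are sold at 54 (assume they go to the highest-value buyers). The demand price at q = 13 is 62.25, so CS = ½ · [(63.875 - 54) + (62.25 - 54)] · 13 = 117.8125.
Change in consumer surplus = 117.8125 - 60.0625 = 57.75.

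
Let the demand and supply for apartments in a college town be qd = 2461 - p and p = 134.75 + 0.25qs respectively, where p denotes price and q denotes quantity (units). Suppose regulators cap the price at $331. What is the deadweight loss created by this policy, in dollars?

Rearranging supply gives qs = 4p - 539. Equilibrium: 2461 - p = 4p - 539, so 3000 = 5p and p* = 600, q* = 1861.
Because the ceiling (331) lies below the market-clearing price, it is binding.
At p = 331: qd = 2461 - 331 = 2130 and qs = 4·331 - 539 = 785.
Quantity traded falls to 785. At q = 785 the demand price is 2461 - 785 = 1676 and the supply price is (539 + 785)/4 = 331.
Deadweight loss = ½ · (1676 - 331) · (1861 - 785) = ½ · 1345 · 1076 = 723610.

723610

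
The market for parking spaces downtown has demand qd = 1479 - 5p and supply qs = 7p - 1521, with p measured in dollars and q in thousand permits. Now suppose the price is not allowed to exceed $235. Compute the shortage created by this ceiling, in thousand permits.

180

Without the control the market clears where 1479 - 5p = 7p - 1521, i.e. p* = 250 and q* = 229.
Because the ceiling (235) lies below the market-clearing price, it is binding.
At p = 235: qd = 1479 - 5·235 = 304 and qs = 7·235 - 1521 = 124.
Shortage = qd - qs = 304 - 124 = 180.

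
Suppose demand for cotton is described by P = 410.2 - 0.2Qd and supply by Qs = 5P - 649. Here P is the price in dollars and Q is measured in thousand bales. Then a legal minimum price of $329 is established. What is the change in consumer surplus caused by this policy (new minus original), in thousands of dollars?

Rearranging demand gives Qd = 2051 - 5P. Without the control the market clears where 2051 - 5P = 5P - 649, i.e. P* = 270 and Q* = 701.
The floor of 329 is above the equilibrium price 270, so it binds.
At P = 329: Qd = 2051 - 5·329 = 406 and Qs = 5·329 - 649 = 996.
Consumer surplus without the control is ½ · (410.2 - 270) · 701 = 49140.1.
With the floor, consumers buy 406 units at 329, so CS = ½ · (410.2 - 329) · 406 = 16483.6.
Change in consumer surplus = 16483.6 - 49140.1 = -32656.5.

-32656.5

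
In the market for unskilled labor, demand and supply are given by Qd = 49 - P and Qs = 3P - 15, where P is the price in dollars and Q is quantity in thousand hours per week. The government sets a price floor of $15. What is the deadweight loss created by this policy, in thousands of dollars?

In a free market, 49 - P = 3P - 15 gives the equilibrium P* = 16, Q* = 33.
The floor of 15 is below the equilibrium price 16, so it is not binding; the market clears at P* = 16, Q* = 33.
Since the control does not bind, no trades are prevented and deadweight loss is zero.

0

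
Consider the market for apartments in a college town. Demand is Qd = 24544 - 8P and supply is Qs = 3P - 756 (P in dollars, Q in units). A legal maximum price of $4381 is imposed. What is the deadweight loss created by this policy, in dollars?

Equilibrium: 24544 - 8P = 3P - 756, so 25300 = 11P and P* = 2300, Q* = 6144.
The ceiling of 4381 is above the equilibrium price 2300, so it is not binding; the market clears at P* = 2300, Q* = 6144.
Since the control does not bind, no trades are prevented and deadweight loss is zero.

0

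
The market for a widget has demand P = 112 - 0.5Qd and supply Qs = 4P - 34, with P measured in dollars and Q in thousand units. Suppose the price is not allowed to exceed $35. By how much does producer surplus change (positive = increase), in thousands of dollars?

-976

Rearranging demand gives Qd = 224 - 2P. Without the control the market clears where 224 - 2P = 4P - 34, i.e. P* = 43 and Q* = 138.
Because the ceiling (35) lies below the market-clearing price, it is binding.
At P = 35: Qd = 224 - 2·35 = 154 and Qs = 4·35 - 34 = 106.
Producer surplus without the control is ½ · (43 - 8.5) · 138 = 2380.5.
With the ceiling, producers sell 106 units at 35, so PS = ½ · (35 - 8.5) · 106 = 1404.5.
Change in producer surplus = 1404.5 - 2380.5 = -976.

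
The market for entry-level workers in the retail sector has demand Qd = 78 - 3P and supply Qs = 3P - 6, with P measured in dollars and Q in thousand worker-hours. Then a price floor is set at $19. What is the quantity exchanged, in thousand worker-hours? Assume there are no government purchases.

21

Equilibrium: 78 - 3P = 3P - 6, so 84 = 6P and P* = 14, Q* = 36.
Since 19 > 14, the floor is binding.
At P = 19: Qd = 78 - 3·19 = 21 and Qs = 3·19 - 6 = 51.
The quantity actually transacted is the short side, demand: 21.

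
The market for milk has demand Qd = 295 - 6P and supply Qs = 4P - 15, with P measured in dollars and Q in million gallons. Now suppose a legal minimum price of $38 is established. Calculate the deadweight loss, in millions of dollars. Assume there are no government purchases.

367.5

Setting quantity demanded equal to quantity supplied, 295 - 6P = 4P - 15, gives P* = 31 and Q* = 109.
Because the floor (38) lies above the market-clearing price, it is binding.
At P = 38: Qd = 295 - 6·38 = 67 and Qs = 4·38 - 15 = 137.
Quantity traded falls to 67. At Q = 67 the demand price is (295 - 67)/6 = 38 and the supply price is (15 + 67)/4 = 20.5.
Deadweight loss = ½ · (38 - 20.5) · (109 - 67) = ½ · 17.5 · 42 = 367.5.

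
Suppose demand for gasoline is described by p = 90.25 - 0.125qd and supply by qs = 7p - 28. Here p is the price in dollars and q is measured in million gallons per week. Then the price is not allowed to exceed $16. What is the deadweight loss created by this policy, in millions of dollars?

Rearranging demand gives qd = 722 - 8p. In a free market, 722 - 8p = 7p - 28 gives the equilibrium p* = 50, q* = 322.
Since 16 < 50, the ceiling is binding.
At p = 16: qd = 722 - 8·16 = 594 and qs = 7·16 - 28 = 84.
Quantity traded falls to 84. At q = 84 the demand price is (722 - 84)/8 = 79.75 and the supply price is (28 + 84)/7 = 16.
Deadweight loss = ½ · (79.75 - 16) · (322 - 84) = ½ · 63.75 · 238 = 7586.25.

7586.25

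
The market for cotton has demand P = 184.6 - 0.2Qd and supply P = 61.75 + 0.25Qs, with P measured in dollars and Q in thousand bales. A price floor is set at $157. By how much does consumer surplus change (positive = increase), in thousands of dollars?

-5548.5

Rearranging demand gives Qd = 923 - 5P; rearranging supply gives Qs = 4P - 247. Equilibrium: 923 - 5P = 4P - 247, so 1170 = 9P and P* = 130, Q* = 273.
The floor of 157 is above the equilibrium price 130, so it binds.
At P = 157: Qd = 923 - 5·157 = 138 and Qs = 4·157 - 247 = 381.
Consumer surplus without the control is ½ · (184.6 - 130) · 273 = 7452.9.
With the floor, consumers buy 138 units at 157, so CS = ½ · (184.6 - 157) · 138 = 1904.4.
Change in consumer surplus = 1904.4 - 7452.9 = -5548.5.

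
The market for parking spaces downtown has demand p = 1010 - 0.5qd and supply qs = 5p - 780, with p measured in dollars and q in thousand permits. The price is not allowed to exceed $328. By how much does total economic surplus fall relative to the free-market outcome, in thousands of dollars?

45360

Rearranging demand gives qd = 2020 - 2p. Setting quantity demanded equal to quantity supplied, 2020 - 2p = 5p - 780, gives p* = 400 and q* = 1220.
Because the ceiling (328) lies below the market-clearing price, it is binding.
At p = 328: qd = 2020 - 2·328 = 1364 and qs = 5·328 - 780 = 860.
Quantity traded falls to 860. At q = 860 the demand price is (2020 - 860)/2 = 580 and the supply price is (780 + 860)/5 = 328.
Deadweight loss = ½ · (580 - 328) · (1220 - 860) = ½ · 252 · 360 = 45360.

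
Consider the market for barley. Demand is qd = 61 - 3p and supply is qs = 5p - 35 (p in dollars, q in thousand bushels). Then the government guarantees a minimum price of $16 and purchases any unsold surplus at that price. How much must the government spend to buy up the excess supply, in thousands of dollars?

512

Setting quantity demanded equal to quantity supplied, 61 - 3p = 5p - 35, gives p* = 12 and q* = 25.
Since 16 > 12, the floor is binding.
At p = 16: qd = 61 - 3·16 = 13 and qs = 5·16 - 35 = 45.
Surplus = qs - qd = 32.
Government expenditure = surplus × support price = 32 × 16 = 512.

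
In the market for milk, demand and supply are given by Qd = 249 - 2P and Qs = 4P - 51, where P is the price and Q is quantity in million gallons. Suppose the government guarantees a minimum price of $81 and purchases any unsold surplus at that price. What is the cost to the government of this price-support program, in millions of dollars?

In a free market, 249 - 2P = 4P - 51 gives the equilibrium P* = 50, Q* = 149.
The floor of 81 is above the equilibrium price 50, so it binds.
At P = 81: Qd = 249 - 2·81 = 87 and Qs = 4·81 - 51 = 273.
Surplus = Qs - Qd = 186.
Government expenditure = surplus × support price = 186 × 81 = 15066.

15066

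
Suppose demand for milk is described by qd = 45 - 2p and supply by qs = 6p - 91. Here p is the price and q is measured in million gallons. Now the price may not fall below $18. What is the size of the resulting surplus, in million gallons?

8

In a free market, 45 - 2p = 6p - 91 gives the equilibrium p* = 17, q* = 11.
The floor of 18 is above the equilibrium price 17, so it binds.
At p = 18: qd = 45 - 2·18 = 9 and qs = 6·18 - 91 = 17.
Surplus = qs - qd = 17 - 9 = 8.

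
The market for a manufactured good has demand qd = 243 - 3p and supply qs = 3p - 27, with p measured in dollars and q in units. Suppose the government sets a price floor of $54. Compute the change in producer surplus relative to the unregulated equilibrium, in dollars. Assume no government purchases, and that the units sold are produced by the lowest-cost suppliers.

607.5

Without the control the market clears where 243 - 3p = 3p - 27, i.e. p* = 45 and q* = 108.
The floor of 54 is above the equilibrium price 45, so it binds.
At p = 54: qd = 243 - 3·54 = 81 and qs = 3·54 - 27 = 135.
Producer surplus without the control is ½ · (45 - 9) · 108 = 1944.
With the floor, 81 units are sold at 54. The supply price at q = 81 is 36, so PS = ½ · [(54 - 9) + (54 - 36)] · 81 = 2551.5.
Change in producer surplus = 2551.5 - 1944 = 607.5.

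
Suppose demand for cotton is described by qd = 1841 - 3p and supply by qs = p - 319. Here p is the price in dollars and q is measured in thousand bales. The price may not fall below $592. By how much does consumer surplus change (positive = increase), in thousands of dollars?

-7436

Equilibrium: 1841 - 3p = p - 319, so 2160 = 4p and p* = 540, q* = 221.
The floor of 592 is above the equilibrium price 540, so it binds.
At p = 592: qd = 1841 - 3·592 = 65 and qs = 592 - 319 = 273.
Consumer surplus without the control is ½ · (1841/3 - 540) · 221 = 48841/6.
With the floor, consumers buy 65 units at 592, so CS = ½ · (1841/3 - 592) · 65 = 4225/6.
Change in consumer surplus = 4225/6 - 48841/6 = -7436.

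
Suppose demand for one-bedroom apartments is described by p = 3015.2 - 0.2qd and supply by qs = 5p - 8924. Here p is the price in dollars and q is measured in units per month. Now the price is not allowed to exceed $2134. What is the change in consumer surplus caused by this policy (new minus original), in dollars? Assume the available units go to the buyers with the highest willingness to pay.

Rearranging demand gives qd = 15076 - 5p. In a free market, 15076 - 5p = 5p - 8924 gives the equilibrium p* = 2400, q* = 3076.
Since 2134 < 2400, the ceiling is binding.
At p = 2134: qd = 15076 - 5·2134 = 4406 and qs = 5·2134 - 8924 = 1746.
Consumer surplus without the control is ½ · (3015.2 - 2400) · 3076 = 946177.6.
With the ceiling, 1746 units are sold at 2134 (assume they go to the highest-value buyers). The demand price at q = 1746 is 2666, so CS = ½ · [(3015.2 - 2134) + (2666 - 2134)] · 1746 = 1233723.6.
Change in consumer surplus = 1233723.6 - 946177.6 = 287546.

287546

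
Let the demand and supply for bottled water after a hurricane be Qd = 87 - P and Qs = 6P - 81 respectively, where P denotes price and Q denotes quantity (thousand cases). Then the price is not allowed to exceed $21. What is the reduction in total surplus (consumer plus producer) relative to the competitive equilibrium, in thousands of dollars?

189

Without the control the market clears where 87 - P = 6P - 81, i.e. P* = 24 and Q* = 63.
The ceiling of 21 is below the equilibrium price 24, so it binds.
At P = 21: Qd = 87 - 21 = 66 and Qs = 6·21 - 81 = 45.
Quantity traded falls to 45. At Q = 45 the demand price is 87 - 45 = 42 and the supply price is (81 + 45)/6 = 21.
Deadweight loss = ½ · (42 - 21) · (63 - 45) = ½ · 21 · 18 = 189.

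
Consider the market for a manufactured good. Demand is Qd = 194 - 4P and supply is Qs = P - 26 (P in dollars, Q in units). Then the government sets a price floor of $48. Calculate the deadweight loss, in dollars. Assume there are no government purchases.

160

Equilibrium: 194 - 4P = P - 26, so 220 = 5P and P* = 44, Q* = 18.
Because the floor (48) lies above the market-clearing price, it is binding.
At P = 48: Qd = 194 - 4·48 = 2 and Qs = 48 - 26 = 22.
Quantity traded falls to 2. At Q = 2 the demand price is (194 - 2)/4 = 48 and the supply price is 26 + 2 = 28.
Deadweight loss = ½ · (48 - 28) · (18 - 2) = ½ · 20 · 16 = 160.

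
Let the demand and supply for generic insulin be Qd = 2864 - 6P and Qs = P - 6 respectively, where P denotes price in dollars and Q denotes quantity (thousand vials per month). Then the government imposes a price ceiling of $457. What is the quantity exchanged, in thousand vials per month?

404

In a free market, 2864 - 6P = P - 6 gives the equilibrium P* = 410, Q* = 404.
Since 457 is above P* = 410, the ceiling does not bind and the free-market outcome prevails.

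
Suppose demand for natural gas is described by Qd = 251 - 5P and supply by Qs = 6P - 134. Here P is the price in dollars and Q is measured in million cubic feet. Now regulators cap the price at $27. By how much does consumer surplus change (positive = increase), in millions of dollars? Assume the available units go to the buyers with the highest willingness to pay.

-6.4

Setting quantity demanded equal to quantity supplied, 251 - 5P = 6P - 134, gives P* = 35 and Q* = 76.
Because the ceiling (27) lies below the market-clearing price, it is binding.
At P = 27: Qd = 251 - 5·27 = 116 and Qs = 6·27 - 134 = 28.
Consumer surplus without the control is ½ · (50.2 - 35) · 76 = 577.6.
With the ceiling, 28 units are sold at 27 (assume they go to the highest-value buyers). The demand price at Q = 28 is 44.6, so CS = ½ · [(50.2 - 27) + (44.6 - 27)] · 28 = 571.2.
Change in consumer surplus = 571.2 - 577.6 = -6.4.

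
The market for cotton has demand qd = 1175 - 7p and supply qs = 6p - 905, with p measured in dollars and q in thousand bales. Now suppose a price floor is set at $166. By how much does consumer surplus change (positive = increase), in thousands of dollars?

In a free market, 1175 - 7p = 6p - 905 gives the equilibrium p* = 160, q* = 55.
The floor of 166 is above the equilibrium price 160, so it binds.
At p = 166: qd = 1175 - 7·166 = 13 and qs = 6·166 - 905 = 91.
Consumer surplus without the control is ½ · (1175/7 - 160) · 55 = 3025/14.
With the floor, consumers buy 13 units at 166, so CS = ½ · (1175/7 - 166) · 13 = 169/14.
Change in consumer surplus = 169/14 - 3025/14 = -204.

-204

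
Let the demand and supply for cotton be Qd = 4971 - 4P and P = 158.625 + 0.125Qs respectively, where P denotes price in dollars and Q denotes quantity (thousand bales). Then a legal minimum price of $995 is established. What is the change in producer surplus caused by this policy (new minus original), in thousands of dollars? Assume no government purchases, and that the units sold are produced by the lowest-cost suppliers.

Rearranging supply gives Qs = 8P - 1269. Without the control the market clears where 4971 - 4P = 8P - 1269, i.e. P* = 520 and Q* = 2891.
Since 995 > 520, the floor is binding.
At P = 995: Qd = 4971 - 4·995 = 991 and Qs = 8·995 - 1269 = 6691.
Producer surplus without the control is ½ · (520 - 158.625) · 2891 = 522367.5625.
With the floor, 991 units are sold at 995. The supply price at Q = 991 is 282.5, so PS = ½ · [(995 - 158.625) + (995 - 282.5)] · 991 = 767467.5625.
Change in producer surplus = 767467.5625 - 522367.5625 = 245100.

245100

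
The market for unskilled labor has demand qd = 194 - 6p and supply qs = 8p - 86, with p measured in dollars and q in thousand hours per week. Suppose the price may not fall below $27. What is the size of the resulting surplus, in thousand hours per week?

98

Without the control the market clears where 194 - 6p = 8p - 86, i.e. p* = 20 and q* = 74.
The floor of 27 is above the equilibrium price 20, so it binds.
At p = 27: qd = 194 - 6·27 = 32 and qs = 8·27 - 86 = 130.
Surplus = qs - qd = 130 - 32 = 98.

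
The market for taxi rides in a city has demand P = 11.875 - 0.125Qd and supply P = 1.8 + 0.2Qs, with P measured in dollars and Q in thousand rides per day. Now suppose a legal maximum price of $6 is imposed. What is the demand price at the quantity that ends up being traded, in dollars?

9.25

Rearranging demand gives Qd = 95 - 8P; rearranging supply gives Qs = 5P - 9. In a free market, 95 - 8P = 5P - 9 gives the equilibrium P* = 8, Q* = 31.
The ceiling of 6 is below the equilibrium price 8, so it binds.
At P = 6: Qd = 95 - 8·6 = 47 and Qs = 5·6 - 9 = 21.
Only 21 units reach the market. On the demand curve, the marginal buyer's willingness to pay at Q = 21 is (95 - 21)/8 = 9.25.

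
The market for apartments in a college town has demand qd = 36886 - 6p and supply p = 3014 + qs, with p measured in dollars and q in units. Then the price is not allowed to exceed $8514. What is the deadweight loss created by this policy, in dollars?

0

Rearranging supply gives qs = p - 3014. In a free market, 36886 - 6p = p - 3014 gives the equilibrium p* = 5700, q* = 2686.
The ceiling of 8514 is above the equilibrium price 5700, so it is not binding; the market clears at p* = 5700, q* = 2686.
Since the control does not bind, no trades are prevented and deadweight loss is zero.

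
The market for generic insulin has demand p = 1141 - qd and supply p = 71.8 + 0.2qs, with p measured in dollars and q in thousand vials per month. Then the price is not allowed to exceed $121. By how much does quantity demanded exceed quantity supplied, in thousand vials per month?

774

Rearranging demand gives qd = 1141 - p; rearranging supply gives qs = 5p - 359. In a free market, 1141 - p = 5p - 359 gives the equilibrium p* = 250, q* = 891.
Because the ceiling (121) lies below the market-clearing price, it is binding.
At p = 121: qd = 1141 - 121 = 1020 and qs = 5·121 - 359 = 246.
Shortage = qd - qs = 1020 - 246 = 774.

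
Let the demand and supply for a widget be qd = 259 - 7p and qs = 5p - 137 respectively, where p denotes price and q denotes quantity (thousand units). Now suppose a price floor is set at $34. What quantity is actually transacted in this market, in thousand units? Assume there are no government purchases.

Setting quantity demanded equal to quantity supplied, 259 - 7p = 5p - 137, gives p* = 33 and q* = 28.
The floor of 34 is above the equilibrium price 33, so it binds.
At p = 34: qd = 259 - 7·34 = 21 and qs = 5·34 - 137 = 33.
The quantity actually transacted is the short side, demand: 21.

21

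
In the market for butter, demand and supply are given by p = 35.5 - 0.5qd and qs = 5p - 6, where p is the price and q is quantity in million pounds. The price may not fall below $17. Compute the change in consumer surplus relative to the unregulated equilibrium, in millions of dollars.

-258

Rearranging demand gives qd = 71 - 2p. In a free market, 71 - 2p = 5p - 6 gives the equilibrium p* = 11, q* = 49.
Since 17 > 11, the floor is binding.
At p = 17: qd = 71 - 2·17 = 37 and qs = 5·17 - 6 = 79.
Consumer surplus without the control is ½ · (35.5 - 11) · 49 = 600.25.
With the floor, consumers buy 37 units at 17, so CS = ½ · (35.5 - 17) · 37 = 342.25.
Change in consumer surplus = 342.25 - 600.25 = -258.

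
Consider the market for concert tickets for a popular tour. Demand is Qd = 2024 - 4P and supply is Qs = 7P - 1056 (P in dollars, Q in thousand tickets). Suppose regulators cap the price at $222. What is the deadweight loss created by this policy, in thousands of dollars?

32378.5

In a free market, 2024 - 4P = 7P - 1056 gives the equilibrium P* = 280, Q* = 904.
The ceiling of 222 is below the equilibrium price 280, so it binds.
At P = 222: Qd = 2024 - 4·222 = 1136 and Qs = 7·222 - 1056 = 498.
Quantity traded falls to 498. At Q = 498 the demand price is (2024 - 498)/4 = 381.5 and the supply price is (1056 + 498)/7 = 222.
Deadweight loss = ½ · (381.5 - 222) · (904 - 498) = ½ · 159.5 · 406 = 32378.5.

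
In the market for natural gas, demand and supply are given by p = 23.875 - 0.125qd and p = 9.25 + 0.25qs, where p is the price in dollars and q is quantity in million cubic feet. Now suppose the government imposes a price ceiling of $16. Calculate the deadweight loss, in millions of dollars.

Rearranging demand gives qd = 191 - 8p; rearranging supply gives qs = 4p - 37. Without the control the market clears where 191 - 8p = 4p - 37, i.e. p* = 19 and q* = 39.
Because the ceiling (16) lies below the market-clearing price, it is binding.
At p = 16: qd = 191 - 8·16 = 63 and qs = 4·16 - 37 = 27.
Quantity traded falls to 27. At q = 27 the demand price is (191 - 27)/8 = 20.5 and the supply price is (37 + 27)/4 = 16.
Deadweight loss = ½ · (20.5 - 16) · (39 - 27) = ½ · 4.5 · 12 = 27.

27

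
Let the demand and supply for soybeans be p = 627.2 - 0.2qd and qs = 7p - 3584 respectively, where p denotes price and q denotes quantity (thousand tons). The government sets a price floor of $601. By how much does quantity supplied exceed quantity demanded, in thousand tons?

492

Rearranging demand gives qd = 3136 - 5p. In a free market, 3136 - 5p = 7p - 3584 gives the equilibrium p* = 560, q* = 336.
The floor of 601 is above the equilibrium price 560, so it binds.
At p = 601: qd = 3136 - 5·601 = 131 and qs = 7·601 - 3584 = 623.
Surplus = qs - qd = 623 - 131 = 492.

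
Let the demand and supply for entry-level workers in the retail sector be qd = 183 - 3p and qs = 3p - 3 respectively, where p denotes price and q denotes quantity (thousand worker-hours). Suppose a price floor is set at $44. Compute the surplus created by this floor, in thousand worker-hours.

Equilibrium: 183 - 3p = 3p - 3, so 186 = 6p and p* = 31, q* = 90.
Because the floor (44) lies above the market-clearing price, it is binding.
At p = 44: qd = 183 - 3·44 = 51 and qs = 3·44 - 3 = 129.
Surplus = qs - qd = 129 - 51 = 78.

78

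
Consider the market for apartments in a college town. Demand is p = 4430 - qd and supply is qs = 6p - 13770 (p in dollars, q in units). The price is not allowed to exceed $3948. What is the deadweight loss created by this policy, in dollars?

Rearranging demand gives qd = 4430 - p. Setting quantity demanded equal to quantity supplied, 4430 - p = 6p - 13770, gives p* = 2600 and q* = 1830.
Since 3948 is above p* = 2600, the ceiling does not bind and the free-market outcome prevails.
Since the control does not bind, no trades are prevented and deadweight loss is zero.

0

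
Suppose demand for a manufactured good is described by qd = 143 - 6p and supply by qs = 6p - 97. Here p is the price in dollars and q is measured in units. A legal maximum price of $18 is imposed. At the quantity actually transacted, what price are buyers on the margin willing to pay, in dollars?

Without the control the market clears where 143 - 6p = 6p - 97, i.e. p* = 20 and q* = 23.
The ceiling of 18 is below the equilibrium price 20, so it binds.
At p = 18: qd = 143 - 6·18 = 35 and qs = 6·18 - 97 = 11.
Only 11 units reach the market. On the demand curve, the marginal buyer's willingness to pay at q = 11 is (143 - 11)/6 = 22.

22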